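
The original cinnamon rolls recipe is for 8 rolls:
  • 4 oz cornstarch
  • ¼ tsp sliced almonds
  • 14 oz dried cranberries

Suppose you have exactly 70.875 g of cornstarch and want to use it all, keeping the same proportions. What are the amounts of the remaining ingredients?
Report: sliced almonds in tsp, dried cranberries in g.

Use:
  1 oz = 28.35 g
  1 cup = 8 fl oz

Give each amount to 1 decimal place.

sliced almonds: 0.2 tsp; dried cranberries: 248.1 g

The original recipe has 113.4 g of cornstarch, so the scaling factor is 70.875 ÷ 113.4 = 5/8 = 0.625.
sliced almonds: 0.25 tsp × 5/8 ≈ 0.2 tsp
dried cranberries: 14 oz × 5/8 × 28.35 g/oz ≈ 248.1 g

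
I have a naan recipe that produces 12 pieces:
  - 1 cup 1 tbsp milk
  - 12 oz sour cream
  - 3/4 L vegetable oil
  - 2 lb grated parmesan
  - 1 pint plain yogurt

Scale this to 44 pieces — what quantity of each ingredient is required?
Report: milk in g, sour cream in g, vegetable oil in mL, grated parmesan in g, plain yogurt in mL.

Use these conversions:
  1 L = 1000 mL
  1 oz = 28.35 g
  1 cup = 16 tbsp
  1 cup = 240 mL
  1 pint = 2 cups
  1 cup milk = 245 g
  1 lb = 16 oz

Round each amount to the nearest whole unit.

Scaling factor: 44/12 = 11/3.
milk: (1 cup + 1 tbsp = 1.0625 cup) × 11/3 × 245 g/cup ≈ 954 g
sour cream: 12 oz × 11/3 × 28.35 g/oz ≈ 1247 g
vegetable oil: 0.75 L × 11/3 × 1000 mL/L = 2750 mL
grated parmesan: 2 lb × 11/3 × 16 oz/lb × 28.35 g/oz ≈ 3326 g
plain yogurt: 1 pint × 11/3 × 2 cup/pint × 240 mL/cup = 1760 mL

milk: 954 g; sour cream: 1247 g; vegetable oil: 2750 mL; grated parmesan: 3326 g; plain yogurt: 1760 mL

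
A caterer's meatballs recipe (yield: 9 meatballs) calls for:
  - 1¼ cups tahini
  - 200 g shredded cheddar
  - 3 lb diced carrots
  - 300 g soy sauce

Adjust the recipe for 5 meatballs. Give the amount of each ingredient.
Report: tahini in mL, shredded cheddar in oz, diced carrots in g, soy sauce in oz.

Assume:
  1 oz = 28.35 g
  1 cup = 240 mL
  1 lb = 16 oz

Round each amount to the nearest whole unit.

Scaling factor: 5/9.
tahini: 1.25 cup × 5/9 × 240 mL/cup ≈ 167 mL
shredded cheddar: 200 g × 5/9 ÷ 28.35 g/oz ≈ 4 oz
diced carrots: 3 lb × 5/9 × 16 oz/lb × 28.35 g/oz = 756 g
soy sauce: 300 g × 5/9 ÷ 28.35 g/oz ≈ 6 oz

tahini: 167 mL; shredded cheddar: 4 oz; diced carrots: 756 g; soy sauce: 6 oz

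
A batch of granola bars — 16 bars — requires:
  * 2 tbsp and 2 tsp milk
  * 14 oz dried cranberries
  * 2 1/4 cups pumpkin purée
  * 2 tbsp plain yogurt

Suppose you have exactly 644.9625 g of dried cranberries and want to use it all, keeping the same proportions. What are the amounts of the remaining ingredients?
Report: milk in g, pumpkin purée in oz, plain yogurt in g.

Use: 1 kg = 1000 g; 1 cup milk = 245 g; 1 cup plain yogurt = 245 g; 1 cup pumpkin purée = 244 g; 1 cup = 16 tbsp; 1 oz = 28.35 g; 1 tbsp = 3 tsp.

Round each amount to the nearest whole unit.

milk: 66 g; pumpkin purée: 31 oz; plain yogurt: 50 g

The original recipe has 396.9 g of dried cranberries, so the scaling factor is 644.9625 ÷ 396.9 = 13/8 = 1.625.
milk: (2 tbsp + 2 tsp = 8/3 tbsp) × 13/8 ÷ 16 tbsp/cup × 245 g/cup ≈ 66 g
pumpkin purée: 2.25 cup × 13/8 × 244 g/cup ÷ 28.35 g/oz ≈ 31 oz
plain yogurt: 2 tbsp × 13/8 ÷ 16 tbsp/cup × 245 g/cup ≈ 50 g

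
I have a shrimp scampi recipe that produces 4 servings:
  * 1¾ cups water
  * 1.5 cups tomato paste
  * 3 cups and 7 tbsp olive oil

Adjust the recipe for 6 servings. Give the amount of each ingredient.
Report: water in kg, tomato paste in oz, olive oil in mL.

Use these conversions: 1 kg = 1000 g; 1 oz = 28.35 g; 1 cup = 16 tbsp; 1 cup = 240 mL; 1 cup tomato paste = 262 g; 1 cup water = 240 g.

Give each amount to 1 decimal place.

Scaling factor: 6/4 = 3/2 = 1.5.
water: 1.75 cup × 3/2 × 240 g/cup ÷ 1000 g/kg ≈ 0.6 kg
tomato paste: 1.5 cup × 3/2 × 262 g/cup ÷ 28.35 g/oz ≈ 20.8 oz
olive oil: (3 cup + 7 tbsp = 3.4375 cup) × 3/2 × 240 mL/cup = 1237.5 mL

water: 0.6 kg; tomato paste: 20.8 oz; olive oil: 1237.5 mL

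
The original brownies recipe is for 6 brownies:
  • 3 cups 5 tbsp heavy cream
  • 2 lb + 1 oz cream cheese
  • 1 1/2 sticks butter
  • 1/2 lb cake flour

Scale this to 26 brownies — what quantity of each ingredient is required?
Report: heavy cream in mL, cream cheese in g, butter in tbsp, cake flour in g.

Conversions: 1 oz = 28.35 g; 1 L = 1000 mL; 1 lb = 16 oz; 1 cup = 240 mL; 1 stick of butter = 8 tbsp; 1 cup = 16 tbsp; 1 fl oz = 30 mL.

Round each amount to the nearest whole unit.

Scaling factor: 26/6 = 13/3.
heavy cream: (3 cup + 5 tbsp = 3.3125 cup) × 13/3 × 240 mL/cup = 3445 mL
cream cheese: (2 lb + 1 oz = 2.0625 lb) × 13/3 × 16 oz/lb × 28.35 g/oz ≈ 4054 g
butter: 1.5 stick × 13/3 × 8 tbsp/stick = 52 tbsp
cake flour: 0.5 lb × 13/3 × 16 oz/lb × 28.35 g/oz ≈ 983 g

heavy cream: 3445 mL; cream cheese: 4054 g; butter: 52 tbsp; cake flour: 983 g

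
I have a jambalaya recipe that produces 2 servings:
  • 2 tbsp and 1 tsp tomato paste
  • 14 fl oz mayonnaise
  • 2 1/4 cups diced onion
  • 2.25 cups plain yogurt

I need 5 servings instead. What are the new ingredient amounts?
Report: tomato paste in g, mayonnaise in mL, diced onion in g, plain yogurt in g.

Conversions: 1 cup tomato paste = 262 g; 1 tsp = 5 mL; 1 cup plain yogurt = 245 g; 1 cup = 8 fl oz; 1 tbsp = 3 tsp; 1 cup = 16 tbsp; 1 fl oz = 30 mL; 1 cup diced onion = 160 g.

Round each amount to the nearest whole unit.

Scaling factor: 5/2 = 2.5.
tomato paste: (2 tbsp + 1 tsp = 7/3 tbsp) × 5/2 ÷ 16 tbsp/cup × 262 g/cup ≈ 96 g
mayonnaise: 14 fl oz × 5/2 × 30 mL/fl oz = 1050 mL
diced onion: 2.25 cup × 5/2 × 160 g/cup = 900 g
plain yogurt: 2.25 cup × 5/2 × 245 g/cup ≈ 1378 g

tomato paste: 96 g; mayonnaise: 1050 mL; diced onion: 900 g; plain yogurt: 1378 g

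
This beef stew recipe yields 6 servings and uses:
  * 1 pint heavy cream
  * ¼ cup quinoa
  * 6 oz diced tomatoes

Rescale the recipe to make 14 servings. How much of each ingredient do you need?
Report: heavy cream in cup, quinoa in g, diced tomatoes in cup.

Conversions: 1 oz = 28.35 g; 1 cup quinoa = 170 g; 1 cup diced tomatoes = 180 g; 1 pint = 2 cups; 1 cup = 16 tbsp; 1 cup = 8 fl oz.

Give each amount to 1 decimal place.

Scaling factor: 14/6 = 7/3.
heavy cream: 1 pint × 7/3 × 2 cup/pint ≈ 4.7 cup
quinoa: 0.25 cup × 7/3 × 170 g/cup ≈ 99.2 g
diced tomatoes: 6 oz × 7/3 × 28.35 g/oz ÷ 180 g/cup ≈ 2.2 cup

heavy cream: 4.7 cup; quinoa: 99.2 g; diced tomatoes: 2.2 cup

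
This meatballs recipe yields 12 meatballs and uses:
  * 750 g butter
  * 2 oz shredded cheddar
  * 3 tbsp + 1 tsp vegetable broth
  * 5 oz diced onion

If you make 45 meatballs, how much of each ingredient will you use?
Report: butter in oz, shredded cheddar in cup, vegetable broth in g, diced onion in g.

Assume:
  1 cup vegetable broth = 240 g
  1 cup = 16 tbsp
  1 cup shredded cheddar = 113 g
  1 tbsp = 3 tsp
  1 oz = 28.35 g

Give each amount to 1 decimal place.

Scaling factor: 45/12 = 15/4 = 3.75.
butter: 750 g × 15/4 ÷ 28.35 g/oz ≈ 99.2 oz
shredded cheddar: 2 oz × 15/4 × 28.35 g/oz ÷ 113 g/cup ≈ 1.9 cup
vegetable broth: (3 tbsp + 1 tsp = 10/3 tbsp) × 15/4 ÷ 16 tbsp/cup × 240 g/cup = 187.5 g
diced onion: 5 oz × 15/4 × 28.35 g/oz ≈ 531.6 g

butter: 99.2 oz; shredded cheddar: 1.9 cup; vegetable broth: 187.5 g; diced onion: 531.6 g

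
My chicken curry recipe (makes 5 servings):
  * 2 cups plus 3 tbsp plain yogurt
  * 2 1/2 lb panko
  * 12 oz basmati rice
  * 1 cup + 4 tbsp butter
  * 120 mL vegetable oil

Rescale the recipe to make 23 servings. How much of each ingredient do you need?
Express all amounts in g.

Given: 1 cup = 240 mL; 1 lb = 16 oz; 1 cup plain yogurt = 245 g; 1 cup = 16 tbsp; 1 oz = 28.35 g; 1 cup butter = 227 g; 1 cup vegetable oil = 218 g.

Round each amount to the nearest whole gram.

Scaling factor: 23/5 = 4.6.
plain yogurt: (2 cup + 3 tbsp = 2.1875 cup) × 23/5 × 245 g/cup ≈ 2465 g
panko: 2.5 lb × 23/5 × 16 oz/lb × 28.35 g/oz ≈ 5216 g
basmati rice: 12 oz × 23/5 × 28.35 g/oz ≈ 1565 g
butter: (1 cup + 4 tbsp = 1.25 cup) × 23/5 × 227 g/cup ≈ 1305 g
vegetable oil: 120 mL × 23/5 ÷ 240 mL/cup × 218 g/cup ≈ 501 g

plain yogurt: 2465 g; panko: 5216 g; basmati rice: 1565 g; butter: 1305 g; vegetable oil: 501 g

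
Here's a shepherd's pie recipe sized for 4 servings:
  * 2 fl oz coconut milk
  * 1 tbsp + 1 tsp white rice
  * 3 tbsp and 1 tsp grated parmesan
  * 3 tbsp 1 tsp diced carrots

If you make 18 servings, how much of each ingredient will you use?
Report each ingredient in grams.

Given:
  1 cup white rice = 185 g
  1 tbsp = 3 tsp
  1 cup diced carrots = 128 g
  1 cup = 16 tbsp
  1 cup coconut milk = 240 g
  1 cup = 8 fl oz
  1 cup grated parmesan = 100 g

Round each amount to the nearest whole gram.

Scaling factor: 18/4 = 9/2 = 4.5.
coconut milk: 2 fl oz × 9/2 ÷ 8 fl oz/cup × 240 g/cup = 270 g
white rice: (1 tbsp + 1 tsp = 4/3 tbsp) × 9/2 ÷ 16 tbsp/cup × 185 g/cup ≈ 69 g
grated parmesan: (3 tbsp + 1 tsp = 10/3 tbsp) × 9/2 ÷ 16 tbsp/cup × 100 g/cup ≈ 94 g
diced carrots: (3 tbsp + 1 tsp = 10/3 tbsp) × 9/2 ÷ 16 tbsp/cup × 128 g/cup = 120 g

coconut milk: 270 g; white rice: 69 g; grated parmesan: 94 g; diced carrots: 120 g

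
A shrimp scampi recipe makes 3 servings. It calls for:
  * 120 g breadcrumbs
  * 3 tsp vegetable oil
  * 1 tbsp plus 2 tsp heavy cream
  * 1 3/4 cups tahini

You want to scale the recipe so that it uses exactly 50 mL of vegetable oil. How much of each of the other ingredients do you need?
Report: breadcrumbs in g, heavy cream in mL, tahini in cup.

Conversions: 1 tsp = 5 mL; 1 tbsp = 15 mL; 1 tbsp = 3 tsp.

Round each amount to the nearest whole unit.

breadcrumbs: 400 g; heavy cream: 83 mL; tahini: 6 cup

The original recipe has 15 mL of vegetable oil, so the scaling factor is 50 ÷ 15 = 10/3.
breadcrumbs: 120 g × 10/3 = 400 g
heavy cream: (1 tbsp + 2 tsp = 5/3 tbsp) × 10/3 × 15 mL/tbsp ≈ 83 mL
tahini: 1.75 cup × 10/3 ≈ 6 cup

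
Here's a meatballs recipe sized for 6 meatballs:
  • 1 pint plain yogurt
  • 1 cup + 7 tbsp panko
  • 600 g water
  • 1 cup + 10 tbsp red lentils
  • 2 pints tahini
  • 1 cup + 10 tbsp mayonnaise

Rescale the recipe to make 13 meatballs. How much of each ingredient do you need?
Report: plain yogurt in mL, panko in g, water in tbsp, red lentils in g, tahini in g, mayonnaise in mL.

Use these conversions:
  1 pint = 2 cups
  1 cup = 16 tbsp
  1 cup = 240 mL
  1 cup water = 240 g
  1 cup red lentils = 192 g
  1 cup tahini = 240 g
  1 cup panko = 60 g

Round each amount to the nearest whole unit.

plain yogurt: 1040 mL; panko: 187 g; water: 87 tbsp; red lentils: 676 g; tahini: 2080 g; mayonnaise: 845 mL

Scaling factor: 13/6.
plain yogurt: 1 pint × 13/6 × 2 cup/pint × 240 mL/cup = 1040 mL
panko: (1 cup + 7 tbsp = 1.4375 cup) × 13/6 × 60 g/cup ≈ 187 g
water: 600 g × 13/6 ÷ 240 g/cup × 16 tbsp/cup ≈ 87 tbsp
red lentils: (1 cup + 10 tbsp = 1.625 cup) × 13/6 × 192 g/cup = 676 g
tahini: 2 pint × 13/6 × 2 cup/pint × 240 g/cup = 2080 g
mayonnaise: (1 cup + 10 tbsp = 1.625 cup) × 13/6 × 240 mL/cup = 845 mL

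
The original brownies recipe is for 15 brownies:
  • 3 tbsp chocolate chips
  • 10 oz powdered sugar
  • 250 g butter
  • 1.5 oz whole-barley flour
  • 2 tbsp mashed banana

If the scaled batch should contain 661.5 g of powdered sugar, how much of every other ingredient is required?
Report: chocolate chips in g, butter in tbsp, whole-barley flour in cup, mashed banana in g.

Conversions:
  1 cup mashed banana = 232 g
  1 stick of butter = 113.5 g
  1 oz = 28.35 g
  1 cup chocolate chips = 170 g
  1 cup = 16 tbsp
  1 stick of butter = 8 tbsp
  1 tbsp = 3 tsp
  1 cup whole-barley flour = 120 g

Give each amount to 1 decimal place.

The original recipe has 283.5 g of powdered sugar, so the scaling factor is 661.5 ÷ 283.5 = 7/3.
chocolate chips: 3 tbsp × 7/3 ÷ 16 tbsp/cup × 170 g/cup ≈ 74.4 g
butter: 250 g × 7/3 ÷ 113.5 g/stick × 8 tbsp/stick ≈ 41.1 tbsp
whole-barley flour: 1.5 oz × 7/3 × 28.35 g/oz ÷ 120 g/cup ≈ 0.8 cup
mashed banana: 2 tbsp × 7/3 ÷ 16 tbsp/cup × 232 g/cup ≈ 67.7 g

chocolate chips: 74.4 g; butter: 41.1 tbsp; whole-barley flour: 0.8 cup; mashed banana: 67.7 g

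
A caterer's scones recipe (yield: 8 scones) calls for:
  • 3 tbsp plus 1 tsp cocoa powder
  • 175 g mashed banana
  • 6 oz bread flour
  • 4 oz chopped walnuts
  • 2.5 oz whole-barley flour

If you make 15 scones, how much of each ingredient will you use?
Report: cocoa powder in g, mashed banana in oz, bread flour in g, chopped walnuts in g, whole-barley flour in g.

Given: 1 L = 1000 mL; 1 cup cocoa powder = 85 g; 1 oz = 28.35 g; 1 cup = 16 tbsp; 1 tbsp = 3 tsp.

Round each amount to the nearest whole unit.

Scaling factor: 15/8 = 1.875.
cocoa powder: (3 tbsp + 1 tsp = 10/3 tbsp) × 15/8 ÷ 16 tbsp/cup × 85 g/cup ≈ 33 g
mashed banana: 175 g × 15/8 ÷ 28.35 g/oz ≈ 12 oz
bread flour: 6 oz × 15/8 × 28.35 g/oz ≈ 319 g
chopped walnuts: 4 oz × 15/8 × 28.35 g/oz ≈ 213 g
whole-barley flour: 2.5 oz × 15/8 × 28.35 g/oz ≈ 133 g

cocoa powder: 33 g; mashed banana: 12 oz; bread flour: 319 g; chopped walnuts: 213 g; whole-barley flour: 133 g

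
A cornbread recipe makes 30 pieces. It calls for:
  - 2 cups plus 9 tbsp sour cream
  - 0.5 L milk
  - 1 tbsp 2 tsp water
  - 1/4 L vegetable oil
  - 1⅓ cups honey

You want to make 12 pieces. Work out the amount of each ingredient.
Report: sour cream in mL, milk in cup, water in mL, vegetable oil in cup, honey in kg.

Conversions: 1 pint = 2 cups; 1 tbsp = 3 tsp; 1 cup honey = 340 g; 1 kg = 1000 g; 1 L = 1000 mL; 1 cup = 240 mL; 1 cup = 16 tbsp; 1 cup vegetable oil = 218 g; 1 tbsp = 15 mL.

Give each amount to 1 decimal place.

sour cream: 246.0 mL; milk: 0.8 cup; water: 10.0 mL; vegetable oil: 0.4 cup; honey: 0.2 kg

Scaling factor: 12/30 = 2/5 = 0.4.
sour cream: (2 cup + 9 tbsp = 2.5625 cup) × 2/5 × 240 mL/cup = 246.0 mL
milk: 0.5 L × 2/5 × 1000 mL/L ÷ 240 mL/cup ≈ 0.8 cup
water: (1 tbsp + 2 tsp = 5/3 tbsp) × 2/5 × 15 mL/tbsp = 10.0 mL
vegetable oil: 0.25 L × 2/5 × 1000 mL/L ÷ 240 mL/cup ≈ 0.4 cup
honey: 4/3 cup × 2/5 × 340 g/cup ÷ 1000 g/kg ≈ 0.2 kg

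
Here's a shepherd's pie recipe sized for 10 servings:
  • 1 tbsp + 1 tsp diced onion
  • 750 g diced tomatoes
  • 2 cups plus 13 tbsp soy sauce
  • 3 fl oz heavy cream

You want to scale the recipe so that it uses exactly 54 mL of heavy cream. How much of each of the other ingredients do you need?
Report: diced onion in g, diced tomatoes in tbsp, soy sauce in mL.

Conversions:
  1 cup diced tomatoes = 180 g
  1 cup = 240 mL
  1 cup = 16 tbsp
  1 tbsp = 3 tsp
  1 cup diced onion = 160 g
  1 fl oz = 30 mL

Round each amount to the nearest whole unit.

The original recipe has 90 mL of heavy cream, so the scaling factor is 54 ÷ 90 = 3/5 = 0.6.
diced onion: (1 tbsp + 1 tsp = 4/3 tbsp) × 3/5 ÷ 16 tbsp/cup × 160 g/cup = 8 g
diced tomatoes: 750 g × 3/5 ÷ 180 g/cup × 16 tbsp/cup = 40 tbsp
soy sauce: (2 cup + 13 tbsp = 2.8125 cup) × 3/5 × 240 mL/cup = 405 mL

diced onion: 8 g; diced tomatoes: 40 tbsp; soy sauce: 405 mL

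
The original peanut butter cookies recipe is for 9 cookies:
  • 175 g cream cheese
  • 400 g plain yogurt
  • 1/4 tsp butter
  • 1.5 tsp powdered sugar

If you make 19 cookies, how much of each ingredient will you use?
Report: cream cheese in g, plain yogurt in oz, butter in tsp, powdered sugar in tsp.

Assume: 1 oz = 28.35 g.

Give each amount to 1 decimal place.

Scaling factor: 19/9.
cream cheese: 175 g × 19/9 ≈ 369.4 g
plain yogurt: 400 g × 19/9 ÷ 28.35 g/oz ≈ 29.8 oz
butter: 0.25 tsp × 19/9 ≈ 0.5 tsp
powdered sugar: 1.5 tsp × 19/9 ≈ 3.2 tsp

cream cheese: 369.4 g; plain yogurt: 29.8 oz; butter: 0.5 tsp; powdered sugar: 3.2 tsp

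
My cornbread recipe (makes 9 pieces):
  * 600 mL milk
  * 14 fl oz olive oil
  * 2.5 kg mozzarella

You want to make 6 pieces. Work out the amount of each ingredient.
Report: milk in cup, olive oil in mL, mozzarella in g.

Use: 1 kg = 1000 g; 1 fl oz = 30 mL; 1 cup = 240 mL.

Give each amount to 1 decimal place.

milk: 1.7 cup; olive oil: 280.0 mL; mozzarella: 1666.7 g

Scaling factor: 6/9 = 2/3.
milk: 600 mL × 2/3 ÷ 240 mL/cup ≈ 1.7 cup
olive oil: 14 fl oz × 2/3 × 30 mL/fl oz = 280.0 mL
mozzarella: 2.5 kg × 2/3 × 1000 g/kg ≈ 1666.7 g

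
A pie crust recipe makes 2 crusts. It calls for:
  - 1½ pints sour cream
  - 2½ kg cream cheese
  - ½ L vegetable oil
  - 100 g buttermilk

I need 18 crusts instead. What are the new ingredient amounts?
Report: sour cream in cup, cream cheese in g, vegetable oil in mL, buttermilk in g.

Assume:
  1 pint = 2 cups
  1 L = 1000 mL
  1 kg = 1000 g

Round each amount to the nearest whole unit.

Scaling factor: 18/2 = 9.
sour cream: 1.5 pint × 9 × 2 cup/pint = 27 cup
cream cheese: 2.5 kg × 9 × 1000 g/kg = 22500 g
vegetable oil: 0.5 L × 9 × 1000 mL/L = 4500 mL
buttermilk: 100 g × 9 = 900 g

sour cream: 27 cup; cream cheese: 22500 g; vegetable oil: 4500 mL; buttermilk: 900 g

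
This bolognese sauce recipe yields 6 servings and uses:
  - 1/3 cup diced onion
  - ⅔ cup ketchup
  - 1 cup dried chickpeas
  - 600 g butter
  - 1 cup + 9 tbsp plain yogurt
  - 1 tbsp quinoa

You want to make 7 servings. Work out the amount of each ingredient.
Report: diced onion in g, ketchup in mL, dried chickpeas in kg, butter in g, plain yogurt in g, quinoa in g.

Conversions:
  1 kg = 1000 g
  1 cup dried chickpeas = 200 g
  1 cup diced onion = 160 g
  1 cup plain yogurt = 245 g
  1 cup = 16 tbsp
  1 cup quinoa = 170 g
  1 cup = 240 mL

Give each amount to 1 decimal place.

Scaling factor: 7/6.
diced onion: 1/3 cup × 7/6 × 160 g/cup ≈ 62.2 g
ketchup: 2/3 cup × 7/6 × 240 mL/cup ≈ 186.7 mL
dried chickpeas: 1 cup × 7/6 × 200 g/cup ÷ 1000 g/kg ≈ 0.2 kg
butter: 600 g × 7/6 = 700.0 g
plain yogurt: (1 cup + 9 tbsp = 1.5625 cup) × 7/6 × 245 g/cup ≈ 446.6 g
quinoa: 1 tbsp × 7/6 ÷ 16 tbsp/cup × 170 g/cup ≈ 12.4 g

diced onion: 62.2 g; ketchup: 186.7 mL; dried chickpeas: 0.2 kg; butter: 700.0 g; plain yogurt: 446.6 g; quinoa: 12.4 g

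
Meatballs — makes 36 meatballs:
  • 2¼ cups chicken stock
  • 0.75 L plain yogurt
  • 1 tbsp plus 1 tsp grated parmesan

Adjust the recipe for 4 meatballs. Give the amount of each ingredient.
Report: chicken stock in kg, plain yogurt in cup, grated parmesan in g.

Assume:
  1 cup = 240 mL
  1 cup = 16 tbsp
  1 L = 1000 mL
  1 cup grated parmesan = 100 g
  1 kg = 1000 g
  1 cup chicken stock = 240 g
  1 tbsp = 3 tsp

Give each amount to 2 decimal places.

Scaling factor: 4/36 = 1/9.
chicken stock: 2.25 cup × 1/9 × 240 g/cup ÷ 1000 g/kg = 0.06 kg
plain yogurt: 0.75 L × 1/9 × 1000 mL/L ÷ 240 mL/cup ≈ 0.35 cup
grated parmesan: (1 tbsp + 1 tsp = 4/3 tbsp) × 1/9 ÷ 16 tbsp/cup × 100 g/cup ≈ 0.93 g

chicken stock: 0.06 kg; plain yogurt: 0.35 cup; grated parmesan: 0.93 g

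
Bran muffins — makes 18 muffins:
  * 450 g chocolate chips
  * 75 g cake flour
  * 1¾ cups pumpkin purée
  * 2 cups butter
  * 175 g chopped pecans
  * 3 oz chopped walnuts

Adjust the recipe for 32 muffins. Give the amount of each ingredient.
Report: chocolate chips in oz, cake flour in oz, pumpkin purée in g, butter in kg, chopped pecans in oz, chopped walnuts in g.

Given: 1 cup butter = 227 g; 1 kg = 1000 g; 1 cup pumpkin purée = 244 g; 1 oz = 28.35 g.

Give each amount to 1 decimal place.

chocolate chips: 28.2 oz; cake flour: 4.7 oz; pumpkin purée: 759.1 g; butter: 0.8 kg; chopped pecans: 11.0 oz; chopped walnuts: 151.2 g

Scaling factor: 32/18 = 16/9.
chocolate chips: 450 g × 16/9 ÷ 28.35 g/oz ≈ 28.2 oz
cake flour: 75 g × 16/9 ÷ 28.35 g/oz ≈ 4.7 oz
pumpkin purée: 1.75 cup × 16/9 × 244 g/cup ≈ 759.1 g
butter: 2 cup × 16/9 × 227 g/cup ÷ 1000 g/kg ≈ 0.8 kg
chopped pecans: 175 g × 16/9 ÷ 28.35 g/oz ≈ 11.0 oz
chopped walnuts: 3 oz × 16/9 × 28.35 g/oz = 151.2 g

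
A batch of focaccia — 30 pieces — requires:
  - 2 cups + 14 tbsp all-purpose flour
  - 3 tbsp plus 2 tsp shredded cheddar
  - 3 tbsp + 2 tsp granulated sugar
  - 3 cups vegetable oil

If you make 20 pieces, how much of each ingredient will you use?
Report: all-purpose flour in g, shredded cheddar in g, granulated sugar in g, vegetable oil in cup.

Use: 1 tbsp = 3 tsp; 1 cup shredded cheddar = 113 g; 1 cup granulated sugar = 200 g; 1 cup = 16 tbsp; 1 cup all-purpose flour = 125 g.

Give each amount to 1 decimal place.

Scaling factor: 20/30 = 2/3.
all-purpose flour: (2 cup + 14 tbsp = 2.875 cup) × 2/3 × 125 g/cup ≈ 239.6 g
shredded cheddar: (3 tbsp + 2 tsp = 11/3 tbsp) × 2/3 ÷ 16 tbsp/cup × 113 g/cup ≈ 17.3 g
granulated sugar: (3 tbsp + 2 tsp = 11/3 tbsp) × 2/3 ÷ 16 tbsp/cup × 200 g/cup ≈ 30.6 g
vegetable oil: 3 cup × 2/3 = 2.0 cup

all-purpose flour: 239.6 g; shredded cheddar: 17.3 g; granulated sugar: 30.6 g; vegetable oil: 2.0 cup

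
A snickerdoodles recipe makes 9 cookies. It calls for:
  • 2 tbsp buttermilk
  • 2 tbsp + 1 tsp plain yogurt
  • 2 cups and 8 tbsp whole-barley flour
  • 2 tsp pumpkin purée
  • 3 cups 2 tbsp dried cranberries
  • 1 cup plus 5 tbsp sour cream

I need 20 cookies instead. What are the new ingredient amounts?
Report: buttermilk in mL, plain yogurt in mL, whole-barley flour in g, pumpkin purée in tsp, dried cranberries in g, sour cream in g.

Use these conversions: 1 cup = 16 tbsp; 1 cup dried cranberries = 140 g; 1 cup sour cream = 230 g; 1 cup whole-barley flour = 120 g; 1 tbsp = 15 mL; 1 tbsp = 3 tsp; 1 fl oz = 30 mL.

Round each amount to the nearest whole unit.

Scaling factor: 20/9.
buttermilk: 2 tbsp × 20/9 × 15 mL/tbsp ≈ 67 mL
plain yogurt: (2 tbsp + 1 tsp = 7/3 tbsp) × 20/9 × 15 mL/tbsp ≈ 78 mL
whole-barley flour: (2 cup + 8 tbsp = 2.5 cup) × 20/9 × 120 g/cup ≈ 667 g
pumpkin purée: 2 tsp × 20/9 ≈ 4 tsp
dried cranberries: (3 cup + 2 tbsp = 3.125 cup) × 20/9 × 140 g/cup ≈ 972 g
sour cream: (1 cup + 5 tbsp = 1.3125 cup) × 20/9 × 230 g/cup ≈ 671 g

buttermilk: 67 mL; plain yogurt: 78 mL; whole-barley flour: 667 g; pumpkin purée: 4 tsp; dried cranberries: 972 g; sour cream: 671 g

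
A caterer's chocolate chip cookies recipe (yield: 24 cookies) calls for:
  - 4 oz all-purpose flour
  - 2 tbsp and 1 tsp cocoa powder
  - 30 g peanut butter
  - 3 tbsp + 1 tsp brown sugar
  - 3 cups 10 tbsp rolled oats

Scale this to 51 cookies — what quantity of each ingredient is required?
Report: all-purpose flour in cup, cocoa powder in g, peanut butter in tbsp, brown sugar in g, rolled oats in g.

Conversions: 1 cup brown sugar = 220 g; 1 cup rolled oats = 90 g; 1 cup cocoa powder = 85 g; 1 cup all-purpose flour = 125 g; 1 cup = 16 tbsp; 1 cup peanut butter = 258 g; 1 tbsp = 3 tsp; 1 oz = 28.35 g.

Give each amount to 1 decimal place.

Scaling factor: 51/24 = 17/8 = 2.125.
all-purpose flour: 4 oz × 17/8 × 28.35 g/oz ÷ 125 g/cup ≈ 1.9 cup
cocoa powder: (2 tbsp + 1 tsp = 7/3 tbsp) × 17/8 ÷ 16 tbsp/cup × 85 g/cup ≈ 26.3 g
peanut butter: 30 g × 17/8 ÷ 258 g/cup × 16 tbsp/cup ≈ 4.0 tbsp
brown sugar: (3 tbsp + 1 tsp = 10/3 tbsp) × 17/8 ÷ 16 tbsp/cup × 220 g/cup ≈ 97.4 g
rolled oats: (3 cup + 10 tbsp = 3.625 cup) × 17/8 × 90 g/cup ≈ 693.3 g

all-purpose flour: 1.9 cup; cocoa powder: 26.3 g; peanut butter: 4.0 tbsp; brown sugar: 97.4 g; rolled oats: 693.3 g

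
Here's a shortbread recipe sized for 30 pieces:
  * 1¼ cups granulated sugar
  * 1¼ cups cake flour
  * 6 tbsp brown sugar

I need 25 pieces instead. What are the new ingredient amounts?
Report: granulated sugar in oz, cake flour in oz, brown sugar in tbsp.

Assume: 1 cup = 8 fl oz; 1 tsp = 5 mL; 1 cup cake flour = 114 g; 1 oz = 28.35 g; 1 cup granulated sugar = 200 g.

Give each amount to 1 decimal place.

Scaling factor: 25/30 = 5/6.
granulated sugar: 1.25 cup × 5/6 × 200 g/cup ÷ 28.35 g/oz ≈ 7.3 oz
cake flour: 1.25 cup × 5/6 × 114 g/cup ÷ 28.35 g/oz ≈ 4.2 oz
brown sugar: 6 tbsp × 5/6 = 5.0 tbsp

granulated sugar: 7.3 oz; cake flour: 4.2 oz; brown sugar: 5.0 tbsp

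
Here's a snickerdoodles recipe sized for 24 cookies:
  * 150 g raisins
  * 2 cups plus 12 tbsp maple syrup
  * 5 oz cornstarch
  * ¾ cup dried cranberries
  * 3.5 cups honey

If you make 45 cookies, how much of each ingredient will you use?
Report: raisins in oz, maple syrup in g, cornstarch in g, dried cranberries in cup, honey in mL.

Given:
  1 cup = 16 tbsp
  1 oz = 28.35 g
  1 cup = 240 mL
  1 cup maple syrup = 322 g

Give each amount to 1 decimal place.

Scaling factor: 45/24 = 15/8 = 1.875.
raisins: 150 g × 15/8 ÷ 28.35 g/oz ≈ 9.9 oz
maple syrup: (2 cup + 12 tbsp = 2.75 cup) × 15/8 × 322 g/cup ≈ 1660.3 g
cornstarch: 5 oz × 15/8 × 28.35 g/oz ≈ 265.8 g
dried cranberries: 0.75 cup × 15/8 ≈ 1.4 cup
honey: 3.5 cup × 15/8 × 240 mL/cup = 1575.0 mL

raisins: 9.9 oz; maple syrup: 1660.3 g; cornstarch: 265.8 g; dried cranberries: 1.4 cup; honey: 1575.0 mL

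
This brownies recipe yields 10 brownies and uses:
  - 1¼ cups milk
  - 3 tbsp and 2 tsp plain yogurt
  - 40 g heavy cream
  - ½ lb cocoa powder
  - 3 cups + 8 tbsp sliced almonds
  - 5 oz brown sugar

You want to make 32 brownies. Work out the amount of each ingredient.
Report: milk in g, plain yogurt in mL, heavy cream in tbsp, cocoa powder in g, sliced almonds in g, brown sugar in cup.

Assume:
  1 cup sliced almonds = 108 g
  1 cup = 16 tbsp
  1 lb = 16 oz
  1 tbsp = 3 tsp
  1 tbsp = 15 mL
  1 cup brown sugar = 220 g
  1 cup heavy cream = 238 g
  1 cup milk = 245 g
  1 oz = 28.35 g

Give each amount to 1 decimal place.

milk: 980.0 g; plain yogurt: 176.0 mL; heavy cream: 8.6 tbsp; cocoa powder: 725.8 g; sliced almonds: 1209.6 g; brown sugar: 2.1 cup

Scaling factor: 32/10 = 16/5 = 3.2.
milk: 1.25 cup × 16/5 × 245 g/cup = 980.0 g
plain yogurt: (3 tbsp + 2 tsp = 11/3 tbsp) × 16/5 × 15 mL/tbsp = 176.0 mL
heavy cream: 40 g × 16/5 ÷ 238 g/cup × 16 tbsp/cup ≈ 8.6 tbsp
cocoa powder: 0.5 lb × 16/5 × 16 oz/lb × 28.35 g/oz ≈ 725.8 g
sliced almonds: (3 cup + 8 tbsp = 3.5 cup) × 16/5 × 108 g/cup = 1209.6 g
brown sugar: 5 oz × 16/5 × 28.35 g/oz ÷ 220 g/cup ≈ 2.1 cup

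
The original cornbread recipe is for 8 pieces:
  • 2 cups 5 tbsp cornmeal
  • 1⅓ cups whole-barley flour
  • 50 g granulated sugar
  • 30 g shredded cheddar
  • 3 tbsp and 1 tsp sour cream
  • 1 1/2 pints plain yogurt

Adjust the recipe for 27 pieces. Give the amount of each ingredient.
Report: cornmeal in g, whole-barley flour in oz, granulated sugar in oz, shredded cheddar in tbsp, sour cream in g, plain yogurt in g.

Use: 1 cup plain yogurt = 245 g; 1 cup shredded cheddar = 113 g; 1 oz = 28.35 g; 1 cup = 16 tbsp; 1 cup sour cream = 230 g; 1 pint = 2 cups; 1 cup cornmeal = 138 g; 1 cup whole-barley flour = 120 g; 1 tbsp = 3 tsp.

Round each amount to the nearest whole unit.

cornmeal: 1077 g; whole-barley flour: 19 oz; granulated sugar: 6 oz; shredded cheddar: 14 tbsp; sour cream: 162 g; plain yogurt: 2481 g

Scaling factor: 27/8 = 3.375.
cornmeal: (2 cup + 5 tbsp = 2.3125 cup) × 27/8 × 138 g/cup ≈ 1077 g
whole-barley flour: 4/3 cup × 27/8 × 120 g/cup ÷ 28.35 g/oz ≈ 19 oz
granulated sugar: 50 g × 27/8 ÷ 28.35 g/oz ≈ 6 oz
shredded cheddar: 30 g × 27/8 ÷ 113 g/cup × 16 tbsp/cup ≈ 14 tbsp
sour cream: (3 tbsp + 1 tsp = 10/3 tbsp) × 27/8 ÷ 16 tbsp/cup × 230 g/cup ≈ 162 g
plain yogurt: 1.5 pint × 27/8 × 2 cup/pint × 245 g/cup ≈ 2481 g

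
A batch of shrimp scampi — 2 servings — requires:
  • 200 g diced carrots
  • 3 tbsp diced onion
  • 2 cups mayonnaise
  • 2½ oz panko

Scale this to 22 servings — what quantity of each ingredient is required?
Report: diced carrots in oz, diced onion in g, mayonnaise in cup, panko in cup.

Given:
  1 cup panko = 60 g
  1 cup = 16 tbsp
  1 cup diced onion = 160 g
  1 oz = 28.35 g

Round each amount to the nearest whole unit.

Scaling factor: 22/2 = 11.
diced carrots: 200 g × 11 ÷ 28.35 g/oz ≈ 78 oz
diced onion: 3 tbsp × 11 ÷ 16 tbsp/cup × 160 g/cup = 330 g
mayonnaise: 2 cup × 11 = 22 cup
panko: 2.5 oz × 11 × 28.35 g/oz ÷ 60 g/cup ≈ 13 cup

diced carrots: 78 oz; diced onion: 330 g; mayonnaise: 22 cup; panko: 13 cup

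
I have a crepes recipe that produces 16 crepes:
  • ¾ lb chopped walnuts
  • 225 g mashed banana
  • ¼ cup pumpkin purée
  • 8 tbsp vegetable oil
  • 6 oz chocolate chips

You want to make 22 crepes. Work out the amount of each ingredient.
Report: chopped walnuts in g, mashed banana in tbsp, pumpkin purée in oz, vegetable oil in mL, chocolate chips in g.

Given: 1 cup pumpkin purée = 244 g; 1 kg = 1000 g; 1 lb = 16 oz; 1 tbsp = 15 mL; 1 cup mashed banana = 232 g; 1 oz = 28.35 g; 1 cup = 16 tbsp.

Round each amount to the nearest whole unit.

Scaling factor: 22/16 = 11/8 = 1.375.
chopped walnuts: 0.75 lb × 11/8 × 16 oz/lb × 28.35 g/oz ≈ 468 g
mashed banana: 225 g × 11/8 ÷ 232 g/cup × 16 tbsp/cup ≈ 21 tbsp
pumpkin purée: 0.25 cup × 11/8 × 244 g/cup ÷ 28.35 g/oz ≈ 3 oz
vegetable oil: 8 tbsp × 11/8 × 15 mL/tbsp = 165 mL
chocolate chips: 6 oz × 11/8 × 28.35 g/oz ≈ 234 g

chopped walnuts: 468 g; mashed banana: 21 tbsp; pumpkin purée: 3 oz; vegetable oil: 165 mL; chocolate chips: 234 g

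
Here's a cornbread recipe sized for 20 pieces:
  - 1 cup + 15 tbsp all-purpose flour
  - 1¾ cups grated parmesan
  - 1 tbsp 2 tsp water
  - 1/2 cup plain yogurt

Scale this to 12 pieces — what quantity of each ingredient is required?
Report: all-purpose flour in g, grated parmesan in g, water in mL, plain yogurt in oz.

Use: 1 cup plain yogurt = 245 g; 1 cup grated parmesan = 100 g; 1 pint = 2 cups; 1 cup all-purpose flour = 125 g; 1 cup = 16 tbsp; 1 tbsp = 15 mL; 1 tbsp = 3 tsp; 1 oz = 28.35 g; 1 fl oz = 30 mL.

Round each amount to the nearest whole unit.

all-purpose flour: 145 g; grated parmesan: 105 g; water: 15 mL; plain yogurt: 3 oz

Scaling factor: 12/20 = 3/5 = 0.6.
all-purpose flour: (1 cup + 15 tbsp = 1.9375 cup) × 3/5 × 125 g/cup ≈ 145 g
grated parmesan: 1.75 cup × 3/5 × 100 g/cup = 105 g
water: (1 tbsp + 2 tsp = 5/3 tbsp) × 3/5 × 15 mL/tbsp = 15 mL
plain yogurt: 0.5 cup × 3/5 × 245 g/cup ÷ 28.35 g/oz ≈ 3 oz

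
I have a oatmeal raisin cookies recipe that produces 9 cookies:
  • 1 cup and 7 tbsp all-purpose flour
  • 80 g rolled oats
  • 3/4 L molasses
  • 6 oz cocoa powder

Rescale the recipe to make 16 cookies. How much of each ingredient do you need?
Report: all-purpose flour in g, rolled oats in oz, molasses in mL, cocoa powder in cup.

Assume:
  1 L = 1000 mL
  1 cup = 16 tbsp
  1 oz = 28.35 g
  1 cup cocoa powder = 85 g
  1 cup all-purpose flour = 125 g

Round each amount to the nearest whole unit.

Scaling factor: 16/9.
all-purpose flour: (1 cup + 7 tbsp = 1.4375 cup) × 16/9 × 125 g/cup ≈ 319 g
rolled oats: 80 g × 16/9 ÷ 28.35 g/oz ≈ 5 oz
molasses: 0.75 L × 16/9 × 1000 mL/L ≈ 1333 mL
cocoa powder: 6 oz × 16/9 × 28.35 g/oz ÷ 85 g/cup ≈ 4 cup

all-purpose flour: 319 g; rolled oats: 5 oz; molasses: 1333 mL; cocoa powder: 4 cup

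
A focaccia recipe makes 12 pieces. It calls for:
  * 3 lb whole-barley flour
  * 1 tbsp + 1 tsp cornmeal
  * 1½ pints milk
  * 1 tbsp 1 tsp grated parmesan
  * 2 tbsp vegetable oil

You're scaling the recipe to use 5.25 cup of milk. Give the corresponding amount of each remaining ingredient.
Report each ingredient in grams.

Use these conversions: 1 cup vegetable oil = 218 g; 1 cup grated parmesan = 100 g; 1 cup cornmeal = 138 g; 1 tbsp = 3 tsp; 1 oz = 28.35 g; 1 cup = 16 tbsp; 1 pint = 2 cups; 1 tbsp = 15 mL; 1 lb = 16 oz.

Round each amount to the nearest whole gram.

The original recipe has 3 cup of milk, so the scaling factor is 5.25 ÷ 3 = 7/4 = 1.75.
whole-barley flour: 3 lb × 7/4 × 16 oz/lb × 28.35 g/oz ≈ 2381 g
cornmeal: (1 tbsp + 1 tsp = 4/3 tbsp) × 7/4 ÷ 16 tbsp/cup × 138 g/cup ≈ 20 g
grated parmesan: (1 tbsp + 1 tsp = 4/3 tbsp) × 7/4 ÷ 16 tbsp/cup × 100 g/cup ≈ 15 g
vegetable oil: 2 tbsp × 7/4 ÷ 16 tbsp/cup × 218 g/cup ≈ 48 g

whole-barley flour: 2381 g; cornmeal: 20 g; grated parmesan: 15 g; vegetable oil: 48 g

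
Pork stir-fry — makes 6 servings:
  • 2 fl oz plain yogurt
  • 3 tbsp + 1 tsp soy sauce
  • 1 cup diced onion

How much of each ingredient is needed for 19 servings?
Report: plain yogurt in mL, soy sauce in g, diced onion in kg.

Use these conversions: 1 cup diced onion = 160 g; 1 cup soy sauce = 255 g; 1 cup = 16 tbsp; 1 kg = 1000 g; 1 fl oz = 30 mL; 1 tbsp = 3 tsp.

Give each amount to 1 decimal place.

Scaling factor: 19/6.
plain yogurt: 2 fl oz × 19/6 × 30 mL/fl oz = 190.0 mL
soy sauce: (3 tbsp + 1 tsp = 10/3 tbsp) × 19/6 ÷ 16 tbsp/cup × 255 g/cup ≈ 168.2 g
diced onion: 1 cup × 19/6 × 160 g/cup ÷ 1000 g/kg ≈ 0.5 kg

plain yogurt: 190.0 mL; soy sauce: 168.2 g; diced onion: 0.5 kg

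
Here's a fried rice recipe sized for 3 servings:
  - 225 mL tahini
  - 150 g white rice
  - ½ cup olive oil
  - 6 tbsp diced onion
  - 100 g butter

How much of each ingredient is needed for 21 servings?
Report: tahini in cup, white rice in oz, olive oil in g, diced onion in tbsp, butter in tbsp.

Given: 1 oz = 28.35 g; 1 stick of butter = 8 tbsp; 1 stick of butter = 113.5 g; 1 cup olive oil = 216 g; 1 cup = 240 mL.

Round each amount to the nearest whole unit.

tahini: 7 cup; white rice: 37 oz; olive oil: 756 g; diced onion: 42 tbsp; butter: 49 tbsp

Scaling factor: 21/3 = 7.
tahini: 225 mL × 7 ÷ 240 mL/cup ≈ 7 cup
white rice: 150 g × 7 ÷ 28.35 g/oz ≈ 37 oz
olive oil: 0.5 cup × 7 × 216 g/cup = 756 g
diced onion: 6 tbsp × 7 = 42 tbsp
butter: 100 g × 7 ÷ 113.5 g/stick × 8 tbsp/stick ≈ 49 tbsp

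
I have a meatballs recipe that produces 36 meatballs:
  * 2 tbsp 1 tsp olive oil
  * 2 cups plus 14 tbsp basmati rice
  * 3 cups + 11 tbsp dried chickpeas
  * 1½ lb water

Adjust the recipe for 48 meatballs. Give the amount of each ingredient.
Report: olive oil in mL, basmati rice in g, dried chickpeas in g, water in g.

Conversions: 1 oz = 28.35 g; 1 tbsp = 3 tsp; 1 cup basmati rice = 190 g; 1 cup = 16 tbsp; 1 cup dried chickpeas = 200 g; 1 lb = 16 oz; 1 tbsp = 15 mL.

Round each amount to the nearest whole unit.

olive oil: 47 mL; basmati rice: 728 g; dried chickpeas: 983 g; water: 907 g

Scaling factor: 48/36 = 4/3.
olive oil: (2 tbsp + 1 tsp = 7/3 tbsp) × 4/3 × 15 mL/tbsp ≈ 47 mL
basmati rice: (2 cup + 14 tbsp = 2.875 cup) × 4/3 × 190 g/cup ≈ 728 g
dried chickpeas: (3 cup + 11 tbsp = 3.6875 cup) × 4/3 × 200 g/cup ≈ 983 g
water: 1.5 lb × 4/3 × 16 oz/lb × 28.35 g/oz ≈ 907 g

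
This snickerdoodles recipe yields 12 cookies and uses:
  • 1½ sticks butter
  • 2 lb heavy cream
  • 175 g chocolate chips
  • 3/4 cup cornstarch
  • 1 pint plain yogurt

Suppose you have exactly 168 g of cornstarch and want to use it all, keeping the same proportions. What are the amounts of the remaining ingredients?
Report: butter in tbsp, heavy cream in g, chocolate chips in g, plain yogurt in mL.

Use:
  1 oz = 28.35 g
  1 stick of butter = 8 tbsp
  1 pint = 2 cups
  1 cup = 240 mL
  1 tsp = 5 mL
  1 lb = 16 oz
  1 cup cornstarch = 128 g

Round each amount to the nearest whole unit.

The original recipe has 96 g of cornstarch, so the scaling factor is 168 ÷ 96 = 7/4 = 1.75.
butter: 1.5 stick × 7/4 × 8 tbsp/stick = 21 tbsp
heavy cream: 2 lb × 7/4 × 16 oz/lb × 28.35 g/oz ≈ 1588 g
chocolate chips: 175 g × 7/4 ≈ 306 g
plain yogurt: 1 pint × 7/4 × 2 cup/pint × 240 mL/cup = 840 mL

butter: 21 tbsp; heavy cream: 1588 g; chocolate chips: 306 g; plain yogurt: 840 mL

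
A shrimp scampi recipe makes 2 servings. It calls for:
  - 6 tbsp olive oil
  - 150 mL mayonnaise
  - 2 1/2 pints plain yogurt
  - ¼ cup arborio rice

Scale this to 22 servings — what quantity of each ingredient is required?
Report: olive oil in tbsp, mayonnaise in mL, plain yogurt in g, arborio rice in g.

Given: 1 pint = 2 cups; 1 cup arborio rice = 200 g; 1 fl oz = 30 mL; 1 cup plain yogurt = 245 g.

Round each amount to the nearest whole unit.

Scaling factor: 22/2 = 11.
olive oil: 6 tbsp × 11 = 66 tbsp
mayonnaise: 150 mL × 11 = 1650 mL
plain yogurt: 2.5 pint × 11 × 2 cup/pint × 245 g/cup = 13475 g
arborio rice: 0.25 cup × 11 × 200 g/cup = 550 g

olive oil: 66 tbsp; mayonnaise: 1650 mL; plain yogurt: 13475 g; arborio rice: 550 g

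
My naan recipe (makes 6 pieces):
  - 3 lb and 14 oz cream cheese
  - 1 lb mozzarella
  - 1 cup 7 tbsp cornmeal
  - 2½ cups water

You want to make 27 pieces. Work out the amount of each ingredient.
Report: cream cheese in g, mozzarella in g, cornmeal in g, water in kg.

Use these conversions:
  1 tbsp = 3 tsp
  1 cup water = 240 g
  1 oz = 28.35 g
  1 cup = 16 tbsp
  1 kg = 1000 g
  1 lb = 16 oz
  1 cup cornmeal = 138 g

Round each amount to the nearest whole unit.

cream cheese: 7910 g; mozzarella: 2041 g; cornmeal: 893 g; water: 3 kg

Scaling factor: 27/6 = 9/2 = 4.5.
cream cheese: (3 lb + 14 oz = 3.875 lb) × 9/2 × 16 oz/lb × 28.35 g/oz ≈ 7910 g
mozzarella: 1 lb × 9/2 × 16 oz/lb × 28.35 g/oz ≈ 2041 g
cornmeal: (1 cup + 7 tbsp = 1.4375 cup) × 9/2 × 138 g/cup ≈ 893 g
water: 2.5 cup × 9/2 × 240 g/cup ÷ 1000 g/kg ≈ 3 kg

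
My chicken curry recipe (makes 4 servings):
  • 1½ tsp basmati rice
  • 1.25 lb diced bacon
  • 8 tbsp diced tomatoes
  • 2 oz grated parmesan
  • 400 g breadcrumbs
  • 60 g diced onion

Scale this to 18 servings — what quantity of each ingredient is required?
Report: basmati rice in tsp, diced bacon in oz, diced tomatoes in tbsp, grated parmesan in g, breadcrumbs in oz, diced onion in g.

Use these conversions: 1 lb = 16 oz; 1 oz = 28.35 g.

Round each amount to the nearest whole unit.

Scaling factor: 18/4 = 9/2 = 4.5.
basmati rice: 1.5 tsp × 9/2 ≈ 7 tsp
diced bacon: 1.25 lb × 9/2 × 16 oz/lb = 90 oz
diced tomatoes: 8 tbsp × 9/2 = 36 tbsp
grated parmesan: 2 oz × 9/2 × 28.35 g/oz ≈ 255 g
breadcrumbs: 400 g × 9/2 ÷ 28.35 g/oz ≈ 63 oz
diced onion: 60 g × 9/2 = 270 g

basmati rice: 7 tsp; diced bacon: 90 oz; diced tomatoes: 36 tbsp; grated parmesan: 255 g; breadcrumbs: 63 oz; diced onion: 270 g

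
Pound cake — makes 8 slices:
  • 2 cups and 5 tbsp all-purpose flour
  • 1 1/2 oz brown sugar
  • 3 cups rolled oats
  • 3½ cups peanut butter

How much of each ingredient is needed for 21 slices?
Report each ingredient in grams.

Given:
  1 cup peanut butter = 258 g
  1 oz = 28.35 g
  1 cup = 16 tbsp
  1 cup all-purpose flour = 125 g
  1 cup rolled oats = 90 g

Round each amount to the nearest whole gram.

all-purpose flour: 759 g; brown sugar: 112 g; rolled oats: 709 g; peanut butter: 2370 g

Scaling factor: 21/8 = 2.625.
all-purpose flour: (2 cup + 5 tbsp = 2.3125 cup) × 21/8 × 125 g/cup ≈ 759 g
brown sugar: 1.5 oz × 21/8 × 28.35 g/oz ≈ 112 g
rolled oats: 3 cup × 21/8 × 90 g/cup ≈ 709 g
peanut butter: 3.5 cup × 21/8 × 258 g/cup ≈ 2370 g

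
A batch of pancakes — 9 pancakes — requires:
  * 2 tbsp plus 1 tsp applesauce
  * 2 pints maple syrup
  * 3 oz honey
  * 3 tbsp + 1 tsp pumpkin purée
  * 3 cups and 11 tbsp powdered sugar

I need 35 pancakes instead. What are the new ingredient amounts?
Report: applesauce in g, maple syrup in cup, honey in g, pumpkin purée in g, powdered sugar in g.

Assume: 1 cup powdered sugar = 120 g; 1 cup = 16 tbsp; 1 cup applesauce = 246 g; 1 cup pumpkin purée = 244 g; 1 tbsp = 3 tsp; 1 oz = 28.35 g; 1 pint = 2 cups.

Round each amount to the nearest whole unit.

applesauce: 140 g; maple syrup: 16 cup; honey: 331 g; pumpkin purée: 198 g; powdered sugar: 1721 g

Scaling factor: 35/9.
applesauce: (2 tbsp + 1 tsp = 7/3 tbsp) × 35/9 ÷ 16 tbsp/cup × 246 g/cup ≈ 140 g
maple syrup: 2 pint × 35/9 × 2 cup/pint ≈ 16 cup
honey: 3 oz × 35/9 × 28.35 g/oz ≈ 331 g
pumpkin purée: (3 tbsp + 1 tsp = 10/3 tbsp) × 35/9 ÷ 16 tbsp/cup × 244 g/cup ≈ 198 g
powdered sugar: (3 cup + 11 tbsp = 3.6875 cup) × 35/9 × 120 g/cup ≈ 1721 g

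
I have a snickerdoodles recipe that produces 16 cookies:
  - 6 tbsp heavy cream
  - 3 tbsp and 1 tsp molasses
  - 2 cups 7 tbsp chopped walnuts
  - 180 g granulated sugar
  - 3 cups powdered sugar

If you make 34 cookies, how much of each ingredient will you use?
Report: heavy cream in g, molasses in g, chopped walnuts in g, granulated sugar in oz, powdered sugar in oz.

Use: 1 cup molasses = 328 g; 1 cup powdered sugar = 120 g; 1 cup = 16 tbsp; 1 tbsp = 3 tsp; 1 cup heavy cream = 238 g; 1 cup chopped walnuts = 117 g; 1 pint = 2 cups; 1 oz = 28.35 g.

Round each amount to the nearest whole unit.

heavy cream: 190 g; molasses: 145 g; chopped walnuts: 606 g; granulated sugar: 13 oz; powdered sugar: 27 oz

Scaling factor: 34/16 = 17/8 = 2.125.
heavy cream: 6 tbsp × 17/8 ÷ 16 tbsp/cup × 238 g/cup ≈ 190 g
molasses: (3 tbsp + 1 tsp = 10/3 tbsp) × 17/8 ÷ 16 tbsp/cup × 328 g/cup ≈ 145 g
chopped walnuts: (2 cup + 7 tbsp = 2.4375 cup) × 17/8 × 117 g/cup ≈ 606 g
granulated sugar: 180 g × 17/8 ÷ 28.35 g/oz ≈ 13 oz
powdered sugar: 3 cup × 17/8 × 120 g/cup ÷ 28.35 g/oz ≈ 27 oz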